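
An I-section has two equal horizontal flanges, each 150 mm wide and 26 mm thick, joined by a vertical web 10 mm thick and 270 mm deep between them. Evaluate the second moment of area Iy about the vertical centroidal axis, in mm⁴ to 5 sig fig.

Iy ≈ 1.4648 × 10⁷ mm⁴

Treat the section as a set of non-overlapping primitives; coordinates are from the bounding-box lower-left.
Bottom flange: 150 × 26, A = 3 900 mm², x = 75 mm, Ī = 7 312 500 mm⁴.
Web: 10 × 270, A = 2 700 mm², x = 75 mm, Ī = 22 500 mm⁴.
Top flange: 150 × 26, A = 3 900 mm², x = 75 mm, Ī = 7 312 500 mm⁴.
By symmetry the centroid is at mid-width, x̄ = 75 mm.
All pieces are centred on the vertical centroidal axis, so I = ΣĪ = 14 647 500 mm⁴.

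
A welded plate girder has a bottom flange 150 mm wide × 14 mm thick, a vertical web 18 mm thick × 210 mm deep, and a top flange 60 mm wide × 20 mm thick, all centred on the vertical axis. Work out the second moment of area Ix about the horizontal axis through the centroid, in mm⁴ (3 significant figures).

Split into non-overlapping primitives; take the origin at the lower-left of the bounding box.
Bottom plate: 150 × 14, A = 2 100 mm², y = 7 mm, Ī = 34 300 mm⁴.
Web plate: 18 × 210, A = 3 780 mm², y = 119 mm, Ī = 13 891 500 mm⁴.
Top plate: 60 × 20, A = 1 200 mm², y = 234 mm, Ī = 40 000 mm⁴.
Centroid: ȳ = ΣA·y / ΣA = 105.27 mm.
Transfer each piece to the horizontal axis through the centroid using Ī + A·d² with d = y − 105.27:
  bottom plate: d = -98.271 mm → contributes +20 314 475 mm⁴
  web plate: d = 13.729 mm → contributes +14 603 956 mm⁴
  top plate: d = 128.73 mm → contributes +19 925 329 mm⁴
Total I = 54 843 759 mm⁴.

Ix ≈ 5.48 × 10⁷ mm⁴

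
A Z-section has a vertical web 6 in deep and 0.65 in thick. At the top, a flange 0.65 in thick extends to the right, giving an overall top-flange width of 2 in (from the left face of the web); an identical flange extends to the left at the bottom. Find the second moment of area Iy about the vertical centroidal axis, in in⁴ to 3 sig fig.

Treat the section as a set of non-overlapping primitives; coordinates are from the bounding-box lower-left.
Web: 0.65 × 6, A = 3.9 in², x = 1.675 in, Ī = 0.13731 in⁴.
Top flange (beyond web): 1.35 × 0.65, A = 0.8775 in², x = 2.675 in, Ī = 0.13327 in⁴.
Bottom flange (beyond web): 1.35 × 0.65, A = 0.8775 in², x = 0.675 in, Ī = 0.13327 in⁴.
Centroid: x̄ = ΣA·x / ΣA = 1.675 in.
Transfer each piece to the vertical centroidal axis using Ī + A·d² with d = x − 1.675:
  web: d = 0 in → contributes +0.13731 in⁴
  top flange (beyond web): d = 1 in → contributes +1.0108 in⁴
  bottom flange (beyond web): d = -1 in → contributes +1.0108 in⁴
Total I = 2.1589 in⁴.

Iy ≈ 2.16 in⁴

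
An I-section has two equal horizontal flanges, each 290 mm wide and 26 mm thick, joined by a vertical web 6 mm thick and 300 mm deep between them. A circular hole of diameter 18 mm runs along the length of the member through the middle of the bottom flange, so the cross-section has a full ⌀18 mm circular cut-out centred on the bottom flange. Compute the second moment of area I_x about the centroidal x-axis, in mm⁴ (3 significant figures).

I_x ≈ 4.08 × 10⁸ mm⁴

Split into non-overlapping primitives; take the origin at the lower-left of the bounding box.
Bottom flange: 290 × 26, A = 7 540 mm², y = 13 mm, Ī = 424 753 mm⁴.
Web: 6 × 300, A = 1 800 mm², y = 176 mm, Ī = 13 500 000 mm⁴.
Top flange: 290 × 26, A = 7 540 mm², y = 339 mm, Ī = 424 753 mm⁴.
Hole (subtracted): ⌀18, A = 254.47 mm², y = 13 mm, Ī = 5 153 mm⁴.
Centroid: ȳ = ΣA·y / ΣA = 178.49 mm.
Transfer each piece to the centroidal x-axis using Ī + A·d² with d = y − 178.49:
  bottom flange: d = -165.49 mm → contributes +206 934 422 mm⁴
  web: d = -2.4949 mm → contributes +13 511 204 mm⁴
  top flange: d = 160.51 mm → contributes +194 669 468 mm⁴
  hole: d = -165.49 mm → contributes −6 974 690 mm⁴
Total I = 408 140 404 mm⁴.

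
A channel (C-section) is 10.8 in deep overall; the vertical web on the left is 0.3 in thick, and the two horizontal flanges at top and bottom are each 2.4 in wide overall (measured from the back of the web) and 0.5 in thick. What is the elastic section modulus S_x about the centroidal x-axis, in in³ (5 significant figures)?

Split into non-overlapping primitives; take the origin at the lower-left of the bounding box.
Web: 0.3 × 10.8, A = 3.24 in², y = 5.4 in, Ī = 31.4928 in⁴.
Top flange (beyond web): 2.1 × 0.5, A = 1.05 in², y = 10.55 in, Ī = 0.021875 in⁴.
Bottom flange (beyond web): 2.1 × 0.5, A = 1.05 in², y = 0.25 in, Ī = 0.021875 in⁴.
By symmetry the centroid is at mid-height, ȳ = 5.4 in.
Transfer each piece to the centroidal x-axis using Ī + A·d² with d = y − 5.4:
  web: d = 0 in → contributes +31.4928 in⁴
  top flange (beyond web): d = 5.15 in → contributes +27.8705 in⁴
  bottom flange (beyond web): d = -5.15 in → contributes +27.8705 in⁴
Total I = 87.2338 in⁴.
Extreme fibre distance c = 5.4 in; S = I/c = 16.15441 in³.

S_x ≈ 16.154 in³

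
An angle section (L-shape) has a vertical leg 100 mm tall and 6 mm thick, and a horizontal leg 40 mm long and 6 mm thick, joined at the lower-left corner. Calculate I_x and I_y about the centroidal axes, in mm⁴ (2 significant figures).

I_x ≈ 8.4 × 10⁵ mm⁴, I_y ≈ 8.2 × 10⁴ mm⁴

Split into non-overlapping primitives; take the origin at the lower-left of the bounding box.
Vertical leg: 6 × 100, A = 600 mm², y = 50 mm, Ī = 500 000 mm⁴.
Horizontal leg (remainder): 34 × 6, A = 204 mm², y = 3 mm, Ī = 612 mm⁴.
Centroid: ȳ = ΣA·y / ΣA = 38.07 mm.
Transfer each piece to the centroidal x-axis using Ī + A·d² with d = y − 38.07:
  vertical leg: d = 11.93 mm → contributes +585 329 mm⁴
  horizontal leg (remainder): d = -35.07 mm → contributes +251 579 mm⁴
Total I = 836 908 mm⁴.
For the y-axis: x̄ = 8.075 mm.
Repeating about the centroidal y-axis gives I_y = 82 348 mm⁴.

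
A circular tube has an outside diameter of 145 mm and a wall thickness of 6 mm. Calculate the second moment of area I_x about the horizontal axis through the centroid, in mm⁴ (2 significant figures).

I_x ≈ 6.3 × 10⁶ mm⁴

Treat the section as a set of non-overlapping primitives; coordinates are from the bounding-box lower-left.
Outer circle: ⌀145, A = 16 513 mm², y = 72.5 mm, Ī = 21 699 109 mm⁴.
Bore (subtracted): ⌀133, A = 13 893 mm², y = 72.5 mm, Ī = 15 359 478 mm⁴.
By symmetry the centroid is at mid-height, ȳ = 72.5 mm.
All pieces are centred on the horizontal axis through the centroid, so I = ΣĪ (holes subtracted) = 6 339 631 mm⁴.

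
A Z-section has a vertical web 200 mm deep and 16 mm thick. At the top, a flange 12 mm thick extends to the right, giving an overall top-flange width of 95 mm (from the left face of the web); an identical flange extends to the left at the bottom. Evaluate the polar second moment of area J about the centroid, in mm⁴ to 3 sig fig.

J ≈ 3.28 × 10⁷ mm⁴

Break the section into simple shapes (no overlaps), measuring from the bottom-left corner of the bounding box.
Web: 16 × 200, A = 3 200 mm², y = 100 mm, Ī = 10 666 667 mm⁴.
Top flange (beyond web): 79 × 12, A = 948 mm², y = 194 mm, Ī = 11 376 mm⁴.
Bottom flange (beyond web): 79 × 12, A = 948 mm², y = 6 mm, Ī = 11 376 mm⁴.
Centroid: ȳ = ΣA·y / ΣA = 100 mm.
Transfer each piece to the centroidal x-axis using Ī + A·d² with d = y − 100:
  web: d = 0 mm → contributes +10 666 667 mm⁴
  top flange (beyond web): d = 94 mm → contributes +8 387 904 mm⁴
  bottom flange (beyond web): d = -94 mm → contributes +8 387 904 mm⁴
Total I = 27 442 475 mm⁴.
For the y-axis: x̄ = 87 mm.
Repeating about the centroidal y-axis gives I_y = 5 332 195 mm⁴.
Polar second moment: J = I_x + I_y = 32 774 669 mm⁴.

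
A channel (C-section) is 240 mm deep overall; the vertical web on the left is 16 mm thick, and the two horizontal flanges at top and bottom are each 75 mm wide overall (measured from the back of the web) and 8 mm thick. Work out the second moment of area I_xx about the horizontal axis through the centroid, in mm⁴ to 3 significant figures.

I_xx ≈ 3.11 × 10⁷ mm⁴

Treat the section as a set of non-overlapping primitives; coordinates are from the bounding-box lower-left.
Web: 16 × 240, A = 3 840 mm², y = 120 mm, Ī = 18 432 000 mm⁴.
Top flange (beyond web): 59 × 8, A = 472 mm², y = 236 mm, Ī = 2517.3 mm⁴.
Bottom flange (beyond web): 59 × 8, A = 472 mm², y = 4 mm, Ī = 2517.3 mm⁴.
By symmetry the centroid is at mid-height, ȳ = 120 mm.
Transfer each piece to the horizontal axis through the centroid using Ī + A·d² with d = y − 120:
  web: d = 0 mm → contributes +18 432 000 mm⁴
  top flange (beyond web): d = 116 mm → contributes +6 353 749 mm⁴
  bottom flange (beyond web): d = -116 mm → contributes +6 353 749 mm⁴
Total I = 31 139 499 mm⁴.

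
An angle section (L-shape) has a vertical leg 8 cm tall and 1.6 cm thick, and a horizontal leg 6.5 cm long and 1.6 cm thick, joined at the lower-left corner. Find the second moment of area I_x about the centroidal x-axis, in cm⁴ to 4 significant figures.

I_x ≈ 119.7 cm⁴

Treat the section as a set of non-overlapping primitives; coordinates are from the bounding-box lower-left.
Vertical leg: 1.6 × 8, A = 12.8 cm², y = 4 cm, Ī = 68.2667 cm⁴.
Horizontal leg (remainder): 4.9 × 1.6, A = 7.84 cm², y = 0.8 cm, Ī = 1.67253 cm⁴.
Centroid: ȳ = ΣA·y / ΣA = 2.7845 cm.
Transfer each piece to the centroidal x-axis using Ī + A·d² with d = y − 2.7845:
  vertical leg: d = 1.2155 cm → contributes +87.178 cm⁴
  horizontal leg (remainder): d = -1.9845 cm → contributes +32.5482 cm⁴
Total I = 119.726 cm⁴.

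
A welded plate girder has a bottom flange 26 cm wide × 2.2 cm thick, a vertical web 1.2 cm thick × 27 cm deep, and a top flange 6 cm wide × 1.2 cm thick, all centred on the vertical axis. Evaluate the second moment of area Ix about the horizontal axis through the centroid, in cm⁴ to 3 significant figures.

Break the section into simple shapes (no overlaps), measuring from the bottom-left corner of the bounding box.
Bottom plate: 26 × 2.2, A = 57.2 cm², y = 1.1 cm, Ī = 23.071 cm⁴.
Web plate: 1.2 × 27, A = 32.4 cm², y = 15.7 cm, Ī = 1968.3 cm⁴.
Top plate: 6 × 1.2, A = 7.2 cm², y = 29.8 cm, Ī = 0.864 cm⁴.
Centroid: ȳ = ΣA·y / ΣA = 8.1215 cm.
Transfer each piece to the horizontal axis through the centroid using Ī + A·d² with d = y − 8.1215:
  bottom plate: d = -7.0215 cm → contributes +2843.1 cm⁴
  web plate: d = 7.5785 cm → contributes +3829.2 cm⁴
  top plate: d = 21.679 cm → contributes +3384.6 cm⁴
Total I = 10 057 cm⁴.

Ix ≈ 1.01 × 10⁴ cm⁴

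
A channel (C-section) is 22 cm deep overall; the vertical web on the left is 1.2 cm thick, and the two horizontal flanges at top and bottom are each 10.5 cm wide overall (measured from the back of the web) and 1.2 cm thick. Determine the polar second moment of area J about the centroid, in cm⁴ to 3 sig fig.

J ≈ 3980 cm⁴

Break the section into simple shapes (no overlaps), measuring from the bottom-left corner of the bounding box.
Web: 1.2 × 22, A = 26.4 cm², y = 11 cm, Ī = 1064.8 cm⁴.
Top flange (beyond web): 9.3 × 1.2, A = 11.16 cm², y = 21.4 cm, Ī = 1.3392 cm⁴.
Bottom flange (beyond web): 9.3 × 1.2, A = 11.16 cm², y = 0.6 cm, Ī = 1.3392 cm⁴.
By symmetry the centroid is at mid-height, ȳ = 11 cm.
Transfer each piece to the centroidal x-axis using Ī + A·d² with d = y − 11:
  web: d = 0 cm → contributes +1064.8 cm⁴
  top flange (beyond web): d = 10.4 cm → contributes +1208.4 cm⁴
  bottom flange (beyond web): d = -10.4 cm → contributes +1208.4 cm⁴
Total I = 3481.6 cm⁴.
For the y-axis: x̄ = 3.0052 cm.
Repeating about the centroidal y-axis gives I_y = 497.4 cm⁴.
Polar second moment: J = I_x + I_y = 3 979 cm⁴.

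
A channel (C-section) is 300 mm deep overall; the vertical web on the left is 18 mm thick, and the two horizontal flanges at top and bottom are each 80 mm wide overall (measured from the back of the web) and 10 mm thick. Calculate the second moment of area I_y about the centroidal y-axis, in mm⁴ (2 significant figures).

Break the section into simple shapes (no overlaps), measuring from the bottom-left corner of the bounding box.
Web: 18 × 300, A = 5 400 mm², x = 9 mm, Ī = 145 800 mm⁴.
Top flange (beyond web): 62 × 10, A = 620 mm², x = 49 mm, Ī = 198 607 mm⁴.
Bottom flange (beyond web): 62 × 10, A = 620 mm², x = 49 mm, Ī = 198 607 mm⁴.
Centroid: x̄ = ΣA·x / ΣA = 16.47 mm.
Transfer each piece to the centroidal y-axis using Ī + A·d² with d = x − 16.47:
  web: d = -7.47 mm → contributes +447 115 mm⁴
  top flange (beyond web): d = 32.53 mm → contributes +854 696 mm⁴
  bottom flange (beyond web): d = 32.53 mm → contributes +854 696 mm⁴
Total I = 2 156 507 mm⁴.

I_y ≈ 2.2 × 10⁶ mm⁴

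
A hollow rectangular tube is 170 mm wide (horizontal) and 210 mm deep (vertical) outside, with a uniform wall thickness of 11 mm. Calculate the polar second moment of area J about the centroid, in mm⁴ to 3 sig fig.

Decompose the section into non-overlapping parts with the origin at the bottom-left of its bounding rectangle.
Outer rectangle: 170 × 210, A = 35 700 mm², y = 105 mm, Ī = 131 197 500 mm⁴.
Inner void (subtracted): 148 × 188, A = 27 824 mm², y = 105 mm, Ī = 81 950 955 mm⁴.
By symmetry the centroid is at mid-height, ȳ = 105 mm.
All pieces are centred on the centroidal x-axis, so I = ΣĪ (holes subtracted) = 49 246 545 mm⁴.
Repeating about the centroidal y-axis gives I_y = 35 189 425 mm⁴.
Polar second moment: J = I_x + I_y = 84 435 971 mm⁴.

J ≈ 8.44 × 10⁷ mm⁴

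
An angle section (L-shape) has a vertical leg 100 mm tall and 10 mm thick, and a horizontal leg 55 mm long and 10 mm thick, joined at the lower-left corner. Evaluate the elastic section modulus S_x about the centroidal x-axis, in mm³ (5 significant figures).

Break the section into simple shapes (no overlaps), measuring from the bottom-left corner of the bounding box.
Vertical leg: 10 × 100, A = 1 000 mm², y = 50 mm, Ī = 833333.3 mm⁴.
Horizontal leg (remainder): 45 × 10, A = 450 mm², y = 5 mm, Ī = 3 750 mm⁴.
Centroid: ȳ = ΣA·y / ΣA = 36.03448 mm.
Transfer each piece to the centroidal x-axis using Ī + A·d² with d = y − 36.03448:
  vertical leg: d = 13.96552 mm → contributes +1 028 369 mm⁴
  horizontal leg (remainder): d = -31.03448 mm → contributes +437162.6 mm⁴
Total I = 1 465 532 mm⁴.
Extreme fibre distance c = 63.96552 mm; S = I/c = 22911.28 mm³.

S_x ≈ 2.2911 × 10⁴ mm³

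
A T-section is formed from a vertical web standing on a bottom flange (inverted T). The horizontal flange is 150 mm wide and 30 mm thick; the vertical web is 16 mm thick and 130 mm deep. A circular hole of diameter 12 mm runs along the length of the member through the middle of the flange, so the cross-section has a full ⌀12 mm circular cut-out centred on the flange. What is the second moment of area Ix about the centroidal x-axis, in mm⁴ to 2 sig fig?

Ix ≈ 1.2 × 10⁷ mm⁴

Decompose the section into non-overlapping parts with the origin at the bottom-left of its bounding rectangle.
Flange: 150 × 30, A = 4 500 mm², y = 15 mm, Ī = 337 500 mm⁴.
Web: 16 × 130, A = 2 080 mm², y = 95 mm, Ī = 2 929 333 mm⁴.
Hole (subtracted): ⌀12, A = 113.1 mm², y = 15 mm, Ī = 1 018 mm⁴.
Centroid: ȳ = ΣA·y / ΣA = 40.73 mm.
Transfer each piece to the centroidal x-axis using Ī + A·d² with d = y − 40.73:
  flange: d = -25.73 mm → contributes +3 316 884 mm⁴
  web: d = 54.27 mm → contributes +9 055 188 mm⁴
  hole: d = -25.73 mm → contributes −75 898 mm⁴
Total I = 12 296 174 mm⁴.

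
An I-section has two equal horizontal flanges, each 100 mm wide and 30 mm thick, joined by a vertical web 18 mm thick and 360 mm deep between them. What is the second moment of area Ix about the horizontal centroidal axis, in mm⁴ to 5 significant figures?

Split into non-overlapping primitives; take the origin at the lower-left of the bounding box.
Bottom flange: 100 × 30, A = 3 000 mm², y = 15 mm, Ī = 225 000 mm⁴.
Web: 18 × 360, A = 6 480 mm², y = 210 mm, Ī = 69 984 000 mm⁴.
Top flange: 100 × 30, A = 3 000 mm², y = 405 mm, Ī = 225 000 mm⁴.
By symmetry the centroid is at mid-height, ȳ = 210 mm.
Transfer each piece to the horizontal centroidal axis using Ī + A·d² with d = y − 210:
  bottom flange: d = -195 mm → contributes +114 300 000 mm⁴
  web: d = 0 mm → contributes +69 984 000 mm⁴
  top flange: d = 195 mm → contributes +114 300 000 mm⁴
Total I = 298 584 000 mm⁴.

Ix ≈ 2.9858 × 10⁸ mm⁴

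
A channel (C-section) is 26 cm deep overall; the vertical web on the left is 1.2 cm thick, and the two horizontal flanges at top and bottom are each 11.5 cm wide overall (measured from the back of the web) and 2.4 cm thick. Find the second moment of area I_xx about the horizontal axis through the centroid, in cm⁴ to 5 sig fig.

I_xx ≈ 8665.4 cm⁴

Decompose the section into non-overlapping parts with the origin at the bottom-left of its bounding rectangle.
Web: 1.2 × 26, A = 31.2 cm², y = 13 cm, Ī = 1757.6 cm⁴.
Top flange (beyond web): 10.3 × 2.4, A = 24.72 cm², y = 24.8 cm, Ī = 11.8656 cm⁴.
Bottom flange (beyond web): 10.3 × 2.4, A = 24.72 cm², y = 1.2 cm, Ī = 11.8656 cm⁴.
By symmetry the centroid is at mid-height, ȳ = 13 cm.
Transfer each piece to the horizontal axis through the centroid using Ī + A·d² with d = y − 13:
  web: d = 0 cm → contributes +1757.6 cm⁴
  top flange (beyond web): d = 11.8 cm → contributes +3453.878 cm⁴
  bottom flange (beyond web): d = -11.8 cm → contributes +3453.878 cm⁴
Total I = 8665.357 cm⁴.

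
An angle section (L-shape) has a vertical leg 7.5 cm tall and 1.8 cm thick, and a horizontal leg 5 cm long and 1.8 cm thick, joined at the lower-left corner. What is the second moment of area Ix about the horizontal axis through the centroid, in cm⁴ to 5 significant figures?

Break the section into simple shapes (no overlaps), measuring from the bottom-left corner of the bounding box.
Vertical leg: 1.8 × 7.5, A = 13.5 cm², y = 3.75 cm, Ī = 63.28125 cm⁴.
Horizontal leg (remainder): 3.2 × 1.8, A = 5.76 cm², y = 0.9 cm, Ī = 1.5552 cm⁴.
Centroid: ȳ = ΣA·y / ΣA = 2.897664 cm.
Transfer each piece to the horizontal axis through the centroid using Ī + A·d² with d = y − 2.897664:
  vertical leg: d = 0.8523364 cm → contributes +73.0887 cm⁴
  horizontal leg (remainder): d = -1.997664 cm → contributes +24.5414 cm⁴
Total I = 97.63009 cm⁴.

Ix ≈ 97.630 cm⁴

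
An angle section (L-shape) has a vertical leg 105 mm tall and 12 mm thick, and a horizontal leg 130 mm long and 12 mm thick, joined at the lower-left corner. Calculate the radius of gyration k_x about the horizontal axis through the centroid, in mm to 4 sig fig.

k_x ≈ 31.27 mm

Decompose the section into non-overlapping parts with the origin at the bottom-left of its bounding rectangle.
Vertical leg: 12 × 105, A = 1 260 mm², y = 52.5 mm, Ī = 1 157 625 mm⁴.
Horizontal leg (remainder): 118 × 12, A = 1 416 mm², y = 6 mm, Ī = 16 992 mm⁴.
Centroid: ȳ = ΣA·y / ΣA = 27.8946 mm.
Transfer each piece to the horizontal axis through the centroid using Ī + A·d² with d = y − 27.8946:
  vertical leg: d = 24.6054 mm → contributes +1 920 460 mm⁴
  horizontal leg (remainder): d = -21.8946 mm → contributes +695 786 mm⁴
Total I = 2 616 246 mm⁴.
Radius of gyration: k = √(I/A) = √(2 616 246 / 2 676) = 31.2677 mm.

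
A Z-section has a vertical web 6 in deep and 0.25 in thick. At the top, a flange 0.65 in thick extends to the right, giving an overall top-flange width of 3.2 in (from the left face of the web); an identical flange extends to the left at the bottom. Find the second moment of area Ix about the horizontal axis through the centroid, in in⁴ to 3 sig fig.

Treat the section as a set of non-overlapping primitives; coordinates are from the bounding-box lower-left.
Web: 0.25 × 6, A = 1.5 in², y = 3 in, Ī = 4.5 in⁴.
Top flange (beyond web): 2.95 × 0.65, A = 1.9175 in², y = 5.675 in, Ī = 0.067512 in⁴.
Bottom flange (beyond web): 2.95 × 0.65, A = 1.9175 in², y = 0.325 in, Ī = 0.067512 in⁴.
Centroid: ȳ = ΣA·y / ΣA = 3 in.
Transfer each piece to the horizontal axis through the centroid using Ī + A·d² with d = y − 3:
  web: d = 0 in → contributes +4.5 in⁴
  top flange (beyond web): d = 2.675 in → contributes +13.788 in⁴
  bottom flange (beyond web): d = -2.675 in → contributes +13.788 in⁴
Total I = 32.077 in⁴.

Ix ≈ 32.1 in⁴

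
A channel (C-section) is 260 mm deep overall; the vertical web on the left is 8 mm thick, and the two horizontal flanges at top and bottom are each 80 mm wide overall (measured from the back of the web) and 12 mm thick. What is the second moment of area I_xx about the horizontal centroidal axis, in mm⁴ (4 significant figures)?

Treat the section as a set of non-overlapping primitives; coordinates are from the bounding-box lower-left.
Web: 8 × 260, A = 2 080 mm², y = 130 mm, Ī = 11 717 333 mm⁴.
Top flange (beyond web): 72 × 12, A = 864 mm², y = 254 mm, Ī = 10 368 mm⁴.
Bottom flange (beyond web): 72 × 12, A = 864 mm², y = 6 mm, Ī = 10 368 mm⁴.
By symmetry the centroid is at mid-height, ȳ = 130 mm.
Transfer each piece to the horizontal centroidal axis using Ī + A·d² with d = y − 130:
  web: d = 0 mm → contributes +11 717 333 mm⁴
  top flange (beyond web): d = 124 mm → contributes +13 295 232 mm⁴
  bottom flange (beyond web): d = -124 mm → contributes +13 295 232 mm⁴
Total I = 38 307 797 mm⁴.

I_xx ≈ 3.831 × 10⁷ mm⁴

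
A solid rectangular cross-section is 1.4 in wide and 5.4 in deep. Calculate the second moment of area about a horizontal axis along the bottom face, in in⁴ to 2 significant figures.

I_base ≈ 73 in⁴

The section: 1.4 × 5.4, A = 7.56 in², y = 2.7 in, Ī = 18.37 in⁴.
Transfer it to the bottom edge using Ī + A·d² with d = y − 0:
  the section: d = 2.7 in → contributes +73.48 in⁴
Total I = 73.48 in⁴.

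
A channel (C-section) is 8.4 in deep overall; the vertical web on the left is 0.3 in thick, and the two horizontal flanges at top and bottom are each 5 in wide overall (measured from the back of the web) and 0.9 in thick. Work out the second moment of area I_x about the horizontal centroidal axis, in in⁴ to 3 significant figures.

I_x ≈ 134 in⁴

Decompose the section into non-overlapping parts with the origin at the bottom-left of its bounding rectangle.
Web: 0.3 × 8.4, A = 2.52 in², y = 4.2 in, Ī = 14.818 in⁴.
Top flange (beyond web): 4.7 × 0.9, A = 4.23 in², y = 7.95 in, Ī = 0.28553 in⁴.
Bottom flange (beyond web): 4.7 × 0.9, A = 4.23 in², y = 0.45 in, Ī = 0.28553 in⁴.
By symmetry the centroid is at mid-height, ȳ = 4.2 in.
Transfer each piece to the horizontal centroidal axis using Ī + A·d² with d = y − 4.2:
  web: d = 0 in → contributes +14.818 in⁴
  top flange (beyond web): d = 3.75 in → contributes +59.77 in⁴
  bottom flange (beyond web): d = -3.75 in → contributes +59.77 in⁴
Total I = 134.36 in⁴.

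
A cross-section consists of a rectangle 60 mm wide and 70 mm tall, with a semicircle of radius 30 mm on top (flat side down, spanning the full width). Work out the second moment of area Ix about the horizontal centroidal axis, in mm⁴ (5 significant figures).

Ix ≈ 4.2137 × 10⁶ mm⁴

Decompose the section into non-overlapping parts with the origin at the bottom-left of its bounding rectangle.
Rectangular body: 60 × 70, A = 4 200 mm², y = 35 mm, Ī = 1 715 000 mm⁴.
Semicircular cap: semicircle r = 30, A = 1413.717 mm², y = 82.7324 mm, Ī = 88903.14 mm⁴.
Centroid: ȳ = ΣA·y / ΣA = 47.02057 mm.
Transfer each piece to the horizontal centroidal axis using Ī + A·d² with d = y − 47.02057:
  rectangular body: d = -12.02057 mm → contributes +2 321 875 mm⁴
  semicircular cap: d = 35.71182 mm → contributes +1 891 865 mm⁴
Total I = 4 213 740 mm⁴.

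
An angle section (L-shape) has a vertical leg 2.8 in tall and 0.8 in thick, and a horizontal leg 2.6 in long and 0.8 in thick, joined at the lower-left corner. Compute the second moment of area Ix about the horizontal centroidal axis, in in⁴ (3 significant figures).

Split into non-overlapping primitives; take the origin at the lower-left of the bounding box.
Vertical leg: 0.8 × 2.8, A = 2.24 in², y = 1.4 in, Ī = 1.4635 in⁴.
Horizontal leg (remainder): 1.8 × 0.8, A = 1.44 in², y = 0.4 in, Ī = 0.0768 in⁴.
Centroid: ȳ = ΣA·y / ΣA = 1.0087 in.
Transfer each piece to the horizontal centroidal axis using Ī + A·d² with d = y − 1.0087:
  vertical leg: d = 0.3913 in → contributes +1.8065 in⁴
  horizontal leg (remainder): d = -0.6087 in → contributes +0.61033 in⁴
Total I = 2.4168 in⁴.

Ix ≈ 2.42 in⁴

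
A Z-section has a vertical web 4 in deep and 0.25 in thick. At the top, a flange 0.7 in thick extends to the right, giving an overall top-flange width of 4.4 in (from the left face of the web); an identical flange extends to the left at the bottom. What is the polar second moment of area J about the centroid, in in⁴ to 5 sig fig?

Decompose the section into non-overlapping parts with the origin at the bottom-left of its bounding rectangle.
Web: 0.25 × 4, A = 1 in², y = 2 in, Ī = 1.333333 in⁴.
Top flange (beyond web): 4.15 × 0.7, A = 2.905 in², y = 3.65 in, Ī = 0.1186208 in⁴.
Bottom flange (beyond web): 4.15 × 0.7, A = 2.905 in², y = 0.35 in, Ī = 0.1186208 in⁴.
Centroid: ȳ = ΣA·y / ΣA = 2 in.
Transfer each piece to the centroidal x-axis using Ī + A·d² with d = y − 2:
  web: d = 0 in → contributes +1.333333 in⁴
  top flange (beyond web): d = 1.65 in → contributes +8.027483 in⁴
  bottom flange (beyond web): d = -1.65 in → contributes +8.027483 in⁴
Total I = 17.3883 in⁴.
For the y-axis: x̄ = 4.275 in.
Repeating about the centroidal y-axis gives I_y = 36.46417 in⁴.
Polar second moment: J = I_x + I_y = 53.85247 in⁴.

J ≈ 53.852 in⁴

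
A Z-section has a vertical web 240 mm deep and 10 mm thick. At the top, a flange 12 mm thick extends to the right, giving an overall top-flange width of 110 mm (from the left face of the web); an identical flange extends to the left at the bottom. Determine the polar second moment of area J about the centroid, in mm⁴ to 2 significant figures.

Treat the section as a set of non-overlapping primitives; coordinates are from the bounding-box lower-left.
Web: 10 × 240, A = 2 400 mm², y = 120 mm, Ī = 11 520 000 mm⁴.
Top flange (beyond web): 100 × 12, A = 1 200 mm², y = 234 mm, Ī = 14 400 mm⁴.
Bottom flange (beyond web): 100 × 12, A = 1 200 mm², y = 6 mm, Ī = 14 400 mm⁴.
Centroid: ȳ = ΣA·y / ΣA = 120 mm.
Transfer each piece to the centroidal x-axis using Ī + A·d² with d = y − 120:
  web: d = 0 mm → contributes +11 520 000 mm⁴
  top flange (beyond web): d = 114 mm → contributes +15 609 600 mm⁴
  bottom flange (beyond web): d = -114 mm → contributes +15 609 600 mm⁴
Total I = 42 739 200 mm⁴.
For the y-axis: x̄ = 105 mm.
Repeating about the centroidal y-axis gives I_y = 9 280 000 mm⁴.
Polar second moment: J = I_x + I_y = 52 019 200 mm⁴.

J ≈ 5.2 × 10⁷ mm⁴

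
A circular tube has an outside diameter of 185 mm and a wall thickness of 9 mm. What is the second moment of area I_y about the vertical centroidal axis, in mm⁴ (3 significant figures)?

Treat the section as a set of non-overlapping primitives; coordinates are from the bounding-box lower-left.
Outer circle: ⌀185, A = 26 880 mm², x = 92.5 mm, Ī = 57 498 539 mm⁴.
Bore (subtracted): ⌀167, A = 21 904 mm², x = 92.5 mm, Ī = 38 179 988 mm⁴.
By symmetry the centroid is at mid-width, x̄ = 92.5 mm.
All pieces are centred on the vertical centroidal axis, so I = ΣĪ (holes subtracted) = 19 318 552 mm⁴.

I_y ≈ 1.93 × 10⁷ mm⁴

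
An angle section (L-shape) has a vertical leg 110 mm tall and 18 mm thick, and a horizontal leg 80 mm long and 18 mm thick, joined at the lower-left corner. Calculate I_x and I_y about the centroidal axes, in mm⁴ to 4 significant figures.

I_x ≈ 3.537 × 10⁶ mm⁴, I_y ≈ 1.553 × 10⁶ mm⁴

Treat the section as a set of non-overlapping primitives; coordinates are from the bounding-box lower-left.
Vertical leg: 18 × 110, A = 1 980 mm², y = 55 mm, Ī = 1 996 500 mm⁴.
Horizontal leg (remainder): 62 × 18, A = 1 116 mm², y = 9 mm, Ī = 30 132 mm⁴.
Centroid: ȳ = ΣA·y / ΣA = 38.4186 mm.
Transfer each piece to the centroidal x-axis using Ī + A·d² with d = y − 38.4186:
  vertical leg: d = 16.5814 mm → contributes +2 540 886 mm⁴
  horizontal leg (remainder): d = -29.4186 mm → contributes +995 979 mm⁴
Total I = 3 536 865 mm⁴.
For the y-axis: x̄ = 23.4186 mm.
Repeating about the centroidal y-axis gives I_y = 1 552 905 mm⁴.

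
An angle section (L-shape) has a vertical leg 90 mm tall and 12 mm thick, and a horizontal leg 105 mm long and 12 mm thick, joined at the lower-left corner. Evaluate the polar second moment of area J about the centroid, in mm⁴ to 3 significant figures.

Break the section into simple shapes (no overlaps), measuring from the bottom-left corner of the bounding box.
Vertical leg: 12 × 90, A = 1 080 mm², y = 45 mm, Ī = 729 000 mm⁴.
Horizontal leg (remainder): 93 × 12, A = 1 116 mm², y = 6 mm, Ī = 13 392 mm⁴.
Centroid: ȳ = ΣA·y / ΣA = 25.18 mm.
Transfer each piece to the centroidal x-axis using Ī + A·d² with d = y − 25.18:
  vertical leg: d = 19.82 mm → contributes +1 153 245 mm⁴
  horizontal leg (remainder): d = -19.18 mm → contributes +423 952 mm⁴
Total I = 1 577 197 mm⁴.
For the y-axis: x̄ = 32.68 mm.
Repeating about the centroidal y-axis gives I_y = 2 330 092 mm⁴.
Polar second moment: J = I_x + I_y = 3 907 288 mm⁴.

J ≈ 3.91 × 10⁶ mm⁴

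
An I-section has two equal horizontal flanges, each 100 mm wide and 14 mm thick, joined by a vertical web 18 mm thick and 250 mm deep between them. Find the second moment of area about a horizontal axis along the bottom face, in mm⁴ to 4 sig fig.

Break the section into simple shapes (no overlaps), measuring from the bottom-left corner of the bounding box.
Bottom flange: 100 × 14, A = 1 400 mm², y = 7 mm, Ī = 22866.7 mm⁴.
Web: 18 × 250, A = 4 500 mm², y = 139 mm, Ī = 23 437 500 mm⁴.
Top flange: 100 × 14, A = 1 400 mm², y = 271 mm, Ī = 22866.7 mm⁴.
Transfer each piece to the base of the section using Ī + A·d² with d = y − 0:
  bottom flange: d = 7 mm → contributes +91466.7 mm⁴
  web: d = 139 mm → contributes +110 382 000 mm⁴
  top flange: d = 271 mm → contributes +102 840 267 mm⁴
Total I = 213 313 733 mm⁴.

I_base ≈ 2.133 × 10⁸ mm⁴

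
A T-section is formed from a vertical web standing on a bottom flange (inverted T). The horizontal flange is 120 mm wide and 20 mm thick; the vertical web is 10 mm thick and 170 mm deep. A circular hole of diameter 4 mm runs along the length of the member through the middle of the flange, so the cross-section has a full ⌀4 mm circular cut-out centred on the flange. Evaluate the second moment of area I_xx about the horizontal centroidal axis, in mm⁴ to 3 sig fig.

Treat the section as a set of non-overlapping primitives; coordinates are from the bounding-box lower-left.
Flange: 120 × 20, A = 2 400 mm², y = 10 mm, Ī = 80 000 mm⁴.
Web: 10 × 170, A = 1 700 mm², y = 105 mm, Ī = 4 094 167 mm⁴.
Hole (subtracted): ⌀4, A = 12.566 mm², y = 10 mm, Ī = 12.566 mm⁴.
Centroid: ȳ = ΣA·y / ΣA = 49.511 mm.
Transfer each piece to the horizontal centroidal axis using Ī + A·d² with d = y − 49.511:
  flange: d = -39.511 mm → contributes +3 826 751 mm⁴
  web: d = 55.489 mm → contributes +9 328 451 mm⁴
  hole: d = -39.511 mm → contributes −19 631 mm⁴
Total I = 13 135 572 mm⁴.

I_xx ≈ 1.31 × 10⁷ mm⁴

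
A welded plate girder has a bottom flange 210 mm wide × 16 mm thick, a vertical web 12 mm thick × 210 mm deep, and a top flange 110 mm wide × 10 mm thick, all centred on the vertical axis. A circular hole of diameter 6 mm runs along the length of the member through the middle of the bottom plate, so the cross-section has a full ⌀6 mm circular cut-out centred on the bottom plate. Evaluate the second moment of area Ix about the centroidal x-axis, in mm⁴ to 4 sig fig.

Ix ≈ 5.581 × 10⁷ mm⁴

Split into non-overlapping primitives; take the origin at the lower-left of the bounding box.
Bottom plate: 210 × 16, A = 3 360 mm², y = 8 mm, Ī = 71 680 mm⁴.
Web plate: 12 × 210, A = 2 520 mm², y = 121 mm, Ī = 9 261 000 mm⁴.
Top plate: 110 × 10, A = 1 100 mm², y = 231 mm, Ī = 9166.67 mm⁴.
Hole (subtracted): ⌀6, A = 28.2743 mm², y = 8 mm, Ī = 63.6173 mm⁴.
Centroid: ȳ = ΣA·y / ΣA = 84.2487 mm.
Transfer each piece to the centroidal x-axis using Ī + A·d² with d = y − 84.2487:
  bottom plate: d = -76.2487 mm → contributes +19 606 261 mm⁴
  web plate: d = 36.7513 mm → contributes +12 664 659 mm⁴
  top plate: d = 146.751 mm → contributes +23 698 707 mm⁴
  hole: d = -76.2487 mm → contributes −164 447 mm⁴
Total I = 55 805 181 mm⁴.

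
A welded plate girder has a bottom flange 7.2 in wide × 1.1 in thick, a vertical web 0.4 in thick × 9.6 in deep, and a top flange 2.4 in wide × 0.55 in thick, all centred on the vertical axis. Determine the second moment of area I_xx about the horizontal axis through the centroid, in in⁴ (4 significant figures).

Decompose the section into non-overlapping parts with the origin at the bottom-left of its bounding rectangle.
Bottom plate: 7.2 × 1.1, A = 7.92 in², y = 0.55 in, Ī = 0.7986 in⁴.
Web plate: 0.4 × 9.6, A = 3.84 in², y = 5.9 in, Ī = 29.4912 in⁴.
Top plate: 2.4 × 0.55, A = 1.32 in², y = 10.975 in, Ī = 0.033275 in⁴.
Centroid: ȳ = ΣA·y / ΣA = 3.17271 in.
Transfer each piece to the horizontal axis through the centroid using Ī + A·d² with d = y − 3.17271:
  bottom plate: d = -2.62271 in → contributes +55.277 in⁴
  web plate: d = 2.72729 in → contributes +58.0536 in⁴
  top plate: d = 7.80229 in → contributes +80.3893 in⁴
Total I = 193.72 in⁴.

I_xx ≈ 193.7 in⁴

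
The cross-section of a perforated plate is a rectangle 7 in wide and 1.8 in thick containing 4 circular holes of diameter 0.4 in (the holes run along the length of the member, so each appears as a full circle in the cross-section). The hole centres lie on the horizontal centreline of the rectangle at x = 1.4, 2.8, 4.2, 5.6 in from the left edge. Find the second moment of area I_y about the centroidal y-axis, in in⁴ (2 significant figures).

I_y ≈ 50 in⁴

Split into non-overlapping primitives; take the origin at the lower-left of the bounding box.
Plate: 7 × 1.8, A = 12.6 in², x = 3.5 in, Ī = 51.45 in⁴.
Hole 1 (subtracted): ⌀0.4, A = 0.1257 in², x = 1.4 in, Ī = 0.001257 in⁴.
Hole 2 (subtracted): ⌀0.4, A = 0.1257 in², x = 2.8 in, Ī = 0.001257 in⁴.
Hole 3 (subtracted): ⌀0.4, A = 0.1257 in², x = 4.2 in, Ī = 0.001257 in⁴.
Hole 4 (subtracted): ⌀0.4, A = 0.1257 in², x = 5.6 in, Ī = 0.001257 in⁴.
By symmetry the centroid is at mid-width, x̄ = 3.5 in.
Transfer each piece to the centroidal y-axis using Ī + A·d² with d = x − 3.5:
  plate: d = 0 in → contributes +51.45 in⁴
  hole 1: d = -2.1 in → contributes −0.5554 in⁴
  hole 2: d = -0.7 in → contributes −0.06283 in⁴
  hole 3: d = 0.7 in → contributes −0.06283 in⁴
  hole 4: d = 2.1 in → contributes −0.5554 in⁴
Total I = 50.21 in⁴.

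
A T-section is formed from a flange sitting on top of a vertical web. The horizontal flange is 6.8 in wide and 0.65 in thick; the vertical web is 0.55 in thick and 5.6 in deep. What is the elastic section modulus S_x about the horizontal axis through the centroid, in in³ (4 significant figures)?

S_x ≈ 5.587 in³

Decompose the section into non-overlapping parts with the origin at the bottom-left of its bounding rectangle.
Flange: 6.8 × 0.65, A = 4.42 in², y = 5.925 in, Ī = 0.155621 in⁴.
Web: 0.55 × 5.6, A = 3.08 in², y = 2.8 in, Ī = 8.04907 in⁴.
Centroid: ȳ = ΣA·y / ΣA = 4.64167 in.
Transfer each piece to the horizontal axis through the centroid using Ī + A·d² with d = y − 4.64167:
  flange: d = 1.28333 in → contributes +7.43512 in⁴
  web: d = -1.84167 in → contributes +18.4956 in⁴
Total I = 25.9307 in⁴.
Extreme fibre distance c = 4.64167 in; S = I/c = 5.58651 in³.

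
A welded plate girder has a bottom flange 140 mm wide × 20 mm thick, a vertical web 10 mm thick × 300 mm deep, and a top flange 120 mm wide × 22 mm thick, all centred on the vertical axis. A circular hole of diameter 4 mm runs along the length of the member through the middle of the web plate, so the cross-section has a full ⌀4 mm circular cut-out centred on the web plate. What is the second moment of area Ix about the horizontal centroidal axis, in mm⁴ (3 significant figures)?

Ix ≈ 1.63 × 10⁸ mm⁴

Decompose the section into non-overlapping parts with the origin at the bottom-left of its bounding rectangle.
Bottom plate: 140 × 20, A = 2 800 mm², y = 10 mm, Ī = 93 333 mm⁴.
Web plate: 10 × 300, A = 3 000 mm², y = 170 mm, Ī = 22 500 000 mm⁴.
Top plate: 120 × 22, A = 2 640 mm², y = 331 mm, Ī = 106 480 mm⁴.
Hole (subtracted): ⌀4, A = 12.566 mm², y = 170 mm, Ī = 12.566 mm⁴.
Centroid: ȳ = ΣA·y / ΣA = 167.28 mm.
Transfer each piece to the horizontal centroidal axis using Ī + A·d² with d = y − 167.28:
  bottom plate: d = -157.28 mm → contributes +69 353 022 mm⁴
  web plate: d = 2.7244 mm → contributes +22 522 268 mm⁴
  top plate: d = 163.72 mm → contributes +70 873 504 mm⁴
  hole: d = 2.7244 mm → contributes −105.84 mm⁴
Total I = 162 748 688 mm⁴.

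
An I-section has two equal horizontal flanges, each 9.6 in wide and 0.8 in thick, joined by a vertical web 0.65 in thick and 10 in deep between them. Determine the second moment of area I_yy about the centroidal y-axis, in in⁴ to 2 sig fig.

I_yy ≈ 120 in⁴

Decompose the section into non-overlapping parts with the origin at the bottom-left of its bounding rectangle.
Bottom flange: 9.6 × 0.8, A = 7.68 in², x = 4.8 in, Ī = 58.98 in⁴.
Web: 0.65 × 10, A = 6.5 in², x = 4.8 in, Ī = 0.2289 in⁴.
Top flange: 9.6 × 0.8, A = 7.68 in², x = 4.8 in, Ī = 58.98 in⁴.
By symmetry the centroid is at mid-width, x̄ = 4.8 in.
All pieces are centred on the centroidal y-axis, so I = ΣĪ = 118.2 in⁴.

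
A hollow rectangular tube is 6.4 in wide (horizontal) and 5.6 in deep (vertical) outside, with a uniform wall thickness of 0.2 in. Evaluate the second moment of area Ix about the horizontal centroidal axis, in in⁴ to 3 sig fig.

Break the section into simple shapes (no overlaps), measuring from the bottom-left corner of the bounding box.
Outer rectangle: 6.4 × 5.6, A = 35.84 in², y = 2.8 in, Ī = 93.662 in⁴.
Inner void (subtracted): 6 × 5.2, A = 31.2 in², y = 2.8 in, Ī = 70.304 in⁴.
By symmetry the centroid is at mid-height, ȳ = 2.8 in.
All pieces are centred on the horizontal centroidal axis, so I = ΣĪ (holes subtracted) = 23.358 in⁴.

Ix ≈ 23.4 in⁴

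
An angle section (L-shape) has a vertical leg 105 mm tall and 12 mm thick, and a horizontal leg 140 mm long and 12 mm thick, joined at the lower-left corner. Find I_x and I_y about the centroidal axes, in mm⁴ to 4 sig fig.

I_x ≈ 2.673 × 10⁶ mm⁴, I_y ≈ 5.504 × 10⁶ mm⁴

Treat the section as a set of non-overlapping primitives; coordinates are from the bounding-box lower-left.
Vertical leg: 12 × 105, A = 1 260 mm², y = 52.5 mm, Ī = 1 157 625 mm⁴.
Horizontal leg (remainder): 128 × 12, A = 1 536 mm², y = 6 mm, Ī = 18 432 mm⁴.
Centroid: ȳ = ΣA·y / ΣA = 26.9549 mm.
Transfer each piece to the centroidal x-axis using Ī + A·d² with d = y − 26.9549:
  vertical leg: d = 25.5451 mm → contributes +1 979 838 mm⁴
  horizontal leg (remainder): d = -20.9549 mm → contributes +692 904 mm⁴
Total I = 2 672 742 mm⁴.
For the y-axis: x̄ = 44.4549 mm.
Repeating about the centroidal y-axis gives I_y = 5 503 997 mm⁴.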